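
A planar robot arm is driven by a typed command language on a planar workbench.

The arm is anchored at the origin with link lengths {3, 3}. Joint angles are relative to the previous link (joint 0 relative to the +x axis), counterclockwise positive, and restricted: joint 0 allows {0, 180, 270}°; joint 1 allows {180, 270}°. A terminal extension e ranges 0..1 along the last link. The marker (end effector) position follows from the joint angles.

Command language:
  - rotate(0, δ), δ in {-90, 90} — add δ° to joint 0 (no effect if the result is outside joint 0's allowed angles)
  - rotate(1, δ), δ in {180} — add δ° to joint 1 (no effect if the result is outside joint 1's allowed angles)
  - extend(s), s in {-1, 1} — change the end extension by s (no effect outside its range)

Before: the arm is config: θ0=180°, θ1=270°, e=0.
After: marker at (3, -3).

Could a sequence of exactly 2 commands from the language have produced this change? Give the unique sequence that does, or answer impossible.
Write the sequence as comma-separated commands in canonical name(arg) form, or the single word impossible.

rotate(0, 90), rotate(0, 90)

t0: config: θ0=180°, θ1=270°, e=0
step 1 (rotate(0, 90)): config: θ0=270°, θ1=270°, e=0
step 2 (rotate(0, 90)): config: θ0=0°, θ1=270°, e=0
no rival 2-sequence matches.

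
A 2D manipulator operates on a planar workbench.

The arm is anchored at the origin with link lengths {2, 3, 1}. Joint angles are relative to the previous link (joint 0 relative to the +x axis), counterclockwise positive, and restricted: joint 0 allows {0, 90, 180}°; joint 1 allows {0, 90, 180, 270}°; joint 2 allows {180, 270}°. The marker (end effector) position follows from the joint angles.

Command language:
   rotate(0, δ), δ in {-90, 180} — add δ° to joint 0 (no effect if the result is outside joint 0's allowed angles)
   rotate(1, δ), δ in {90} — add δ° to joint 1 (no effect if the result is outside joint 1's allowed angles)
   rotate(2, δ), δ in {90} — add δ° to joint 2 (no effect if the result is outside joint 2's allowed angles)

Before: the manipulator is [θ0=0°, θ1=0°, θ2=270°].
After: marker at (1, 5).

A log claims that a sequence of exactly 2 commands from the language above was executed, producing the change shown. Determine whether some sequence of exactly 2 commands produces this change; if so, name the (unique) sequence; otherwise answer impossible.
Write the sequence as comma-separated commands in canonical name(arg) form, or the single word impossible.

key: order matters: swapping rotate(0, 180) and rotate(0, -90) lands elsewhere
start: [θ0=0°, θ1=0°, θ2=270°]
t=1 rotate(0, 180) ⇒ [θ0=180°, θ1=0°, θ2=270°]
t=2 rotate(0, -90) ⇒ [θ0=90°, θ1=0°, θ2=270°]
no other 2-command option fits: unique.

rotate(0, 180), rotate(0, -90)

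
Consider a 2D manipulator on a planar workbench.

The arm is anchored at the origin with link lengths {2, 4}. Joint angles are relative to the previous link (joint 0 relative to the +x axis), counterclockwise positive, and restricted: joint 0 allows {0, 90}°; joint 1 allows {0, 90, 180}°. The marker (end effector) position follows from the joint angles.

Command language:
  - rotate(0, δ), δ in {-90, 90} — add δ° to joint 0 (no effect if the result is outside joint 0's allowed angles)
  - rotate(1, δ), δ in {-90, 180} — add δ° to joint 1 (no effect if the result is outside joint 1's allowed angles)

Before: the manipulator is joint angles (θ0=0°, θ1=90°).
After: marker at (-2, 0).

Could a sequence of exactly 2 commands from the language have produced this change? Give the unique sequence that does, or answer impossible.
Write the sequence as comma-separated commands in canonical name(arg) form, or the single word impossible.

key: order matters: swapping rotate(1, -90) and rotate(1, 180) lands elsewhere
begin: joint angles (θ0=0°, θ1=90°)
[1] after rotate(1, -90): joint angles (θ0=0°, θ1=0°)
[2] after rotate(1, 180): joint angles (θ0=0°, θ1=180°)
no other 2-command option fits: unique.

rotate(1, -90), rotate(1, 180)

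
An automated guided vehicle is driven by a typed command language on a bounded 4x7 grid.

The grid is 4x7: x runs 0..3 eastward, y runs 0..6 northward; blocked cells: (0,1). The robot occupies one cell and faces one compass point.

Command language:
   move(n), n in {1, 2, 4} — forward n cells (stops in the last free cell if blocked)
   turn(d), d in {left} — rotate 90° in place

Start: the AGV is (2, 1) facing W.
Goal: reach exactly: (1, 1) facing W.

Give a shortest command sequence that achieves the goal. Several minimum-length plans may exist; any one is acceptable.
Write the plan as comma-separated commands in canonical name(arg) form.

move(4)

from: (2, 1) facing W
1. move(4) → (1, 1) facing W
nothing shorter than 1 reaches the goal.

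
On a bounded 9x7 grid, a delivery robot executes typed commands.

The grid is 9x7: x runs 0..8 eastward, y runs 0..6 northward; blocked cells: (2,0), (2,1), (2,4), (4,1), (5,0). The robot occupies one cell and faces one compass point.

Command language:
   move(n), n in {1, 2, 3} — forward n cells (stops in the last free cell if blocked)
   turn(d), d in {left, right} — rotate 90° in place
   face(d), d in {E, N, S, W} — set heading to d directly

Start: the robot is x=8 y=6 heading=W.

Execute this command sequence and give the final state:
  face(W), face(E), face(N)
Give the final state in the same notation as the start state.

x=8 y=6 heading=N

begin: x=8 y=6 heading=W
t=1 face(W) ⇒ x=8 y=6 heading=W
t=2 face(E) ⇒ x=8 y=6 heading=E
t=3 face(N) ⇒ x=8 y=6 heading=N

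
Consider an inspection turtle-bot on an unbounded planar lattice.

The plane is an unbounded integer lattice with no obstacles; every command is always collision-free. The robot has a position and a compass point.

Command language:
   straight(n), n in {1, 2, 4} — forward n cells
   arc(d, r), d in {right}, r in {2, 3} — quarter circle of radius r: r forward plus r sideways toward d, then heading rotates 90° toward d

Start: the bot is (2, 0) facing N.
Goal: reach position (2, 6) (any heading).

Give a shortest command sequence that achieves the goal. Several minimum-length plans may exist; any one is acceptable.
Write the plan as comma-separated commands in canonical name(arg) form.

initial: (2, 0) facing N
[1] after straight(2): (2, 2) facing N
[2] after straight(4): (2, 6) facing N
nothing shorter than 2 reaches the goal.

straight(2), straight(4)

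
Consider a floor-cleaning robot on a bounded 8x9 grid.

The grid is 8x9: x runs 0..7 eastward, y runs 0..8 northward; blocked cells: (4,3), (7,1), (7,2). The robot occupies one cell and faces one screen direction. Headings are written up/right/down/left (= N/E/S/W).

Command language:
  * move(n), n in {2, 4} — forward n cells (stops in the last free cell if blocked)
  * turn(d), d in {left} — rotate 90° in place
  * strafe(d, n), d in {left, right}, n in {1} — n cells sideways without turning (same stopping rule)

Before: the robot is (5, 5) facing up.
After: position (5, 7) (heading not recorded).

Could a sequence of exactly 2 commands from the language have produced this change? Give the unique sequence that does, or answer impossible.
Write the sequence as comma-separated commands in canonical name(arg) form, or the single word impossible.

move(2), turn(left)

key: order matters: swapping move(2) and turn(left) lands elsewhere
initial: (5, 5) facing up
step 1 (move(2)): (5, 7) facing up
step 2 (turn(left)): (5, 7) facing left
all 25 alternatives checked — unique.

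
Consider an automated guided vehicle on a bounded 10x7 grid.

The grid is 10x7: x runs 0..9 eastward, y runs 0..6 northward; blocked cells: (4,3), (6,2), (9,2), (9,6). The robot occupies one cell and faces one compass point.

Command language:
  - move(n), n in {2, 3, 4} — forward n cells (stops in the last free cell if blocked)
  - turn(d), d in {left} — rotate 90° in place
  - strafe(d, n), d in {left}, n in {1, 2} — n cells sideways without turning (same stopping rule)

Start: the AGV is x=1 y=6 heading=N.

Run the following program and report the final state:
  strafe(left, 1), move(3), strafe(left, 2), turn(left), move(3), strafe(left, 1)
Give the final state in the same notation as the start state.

t0: x=1 y=6 heading=N
[1] after strafe(left, 1): x=0 y=6 heading=N
[2] after move(3): x=0 y=6 heading=N
[3] after strafe(left, 2): x=0 y=6 heading=N
[4] after turn(left): x=0 y=6 heading=W
[5] after move(3): x=0 y=6 heading=W
[6] after strafe(left, 1): x=0 y=5 heading=W

x=0 y=5 heading=W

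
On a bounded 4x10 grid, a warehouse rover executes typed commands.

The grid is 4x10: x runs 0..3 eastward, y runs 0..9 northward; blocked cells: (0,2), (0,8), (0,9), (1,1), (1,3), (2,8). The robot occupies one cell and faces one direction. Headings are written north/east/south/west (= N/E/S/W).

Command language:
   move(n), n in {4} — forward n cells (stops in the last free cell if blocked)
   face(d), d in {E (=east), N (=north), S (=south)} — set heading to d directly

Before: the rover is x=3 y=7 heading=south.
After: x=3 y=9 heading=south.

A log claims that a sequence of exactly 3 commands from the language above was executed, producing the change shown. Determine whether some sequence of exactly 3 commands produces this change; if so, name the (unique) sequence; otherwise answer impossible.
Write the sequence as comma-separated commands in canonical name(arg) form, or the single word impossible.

key: move(4) runs into the grid edge before its full distance
begin: x=3 y=7 heading=south
[1] after face(N): x=3 y=7 heading=north
[2] after move(4): x=3 y=9 heading=north
[3] after face(S): x=3 y=9 heading=south
no rival 3-sequence matches.

face(N), move(4), face(S)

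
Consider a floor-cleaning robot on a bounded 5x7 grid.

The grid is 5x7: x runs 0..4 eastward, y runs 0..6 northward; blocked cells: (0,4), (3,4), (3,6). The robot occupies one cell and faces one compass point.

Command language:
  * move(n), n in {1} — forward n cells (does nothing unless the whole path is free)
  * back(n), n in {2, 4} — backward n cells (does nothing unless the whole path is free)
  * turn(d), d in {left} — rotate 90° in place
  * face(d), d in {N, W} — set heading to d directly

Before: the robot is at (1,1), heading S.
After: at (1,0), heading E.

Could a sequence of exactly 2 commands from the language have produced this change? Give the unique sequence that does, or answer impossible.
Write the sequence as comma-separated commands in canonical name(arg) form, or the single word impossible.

move(1), turn(left)

key: cell and facing (now E) both changed — the 2 commands mix motion and turning
begin: at (1,1), heading S
[1] after move(1): at (1,0), heading S
[2] after turn(left): at (1,0), heading E
no rival 2-sequence matches.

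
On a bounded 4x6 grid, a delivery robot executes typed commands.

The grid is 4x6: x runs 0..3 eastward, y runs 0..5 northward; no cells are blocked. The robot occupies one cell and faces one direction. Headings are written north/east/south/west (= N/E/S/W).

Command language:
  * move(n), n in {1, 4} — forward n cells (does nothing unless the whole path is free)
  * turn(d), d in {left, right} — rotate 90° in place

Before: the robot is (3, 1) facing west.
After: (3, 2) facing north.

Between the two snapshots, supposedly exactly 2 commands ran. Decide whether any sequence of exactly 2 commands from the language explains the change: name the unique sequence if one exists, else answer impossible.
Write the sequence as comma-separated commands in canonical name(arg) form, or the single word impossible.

key: position moved to (3,2) AND the heading swung to N — translation plus rotation needed
start: (3, 1) facing west
1. turn(right) → (3, 1) facing north
2. move(1) → (3, 2) facing north
no rival 2-sequence matches.

turn(right), move(1)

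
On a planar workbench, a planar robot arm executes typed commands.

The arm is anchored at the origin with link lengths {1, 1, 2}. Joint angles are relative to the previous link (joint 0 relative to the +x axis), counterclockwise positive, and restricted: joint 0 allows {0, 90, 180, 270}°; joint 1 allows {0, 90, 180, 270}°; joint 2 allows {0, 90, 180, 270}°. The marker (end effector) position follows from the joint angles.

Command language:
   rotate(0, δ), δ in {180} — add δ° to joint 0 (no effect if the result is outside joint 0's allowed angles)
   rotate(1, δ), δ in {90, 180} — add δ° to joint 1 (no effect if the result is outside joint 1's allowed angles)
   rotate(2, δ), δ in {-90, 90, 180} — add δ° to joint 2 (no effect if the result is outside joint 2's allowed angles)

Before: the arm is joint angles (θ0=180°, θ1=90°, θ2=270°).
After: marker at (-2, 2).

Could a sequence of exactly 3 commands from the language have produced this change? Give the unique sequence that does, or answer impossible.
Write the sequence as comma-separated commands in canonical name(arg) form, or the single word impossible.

rotate(1, 90), rotate(1, 90), rotate(1, 90)

initial: joint angles (θ0=180°, θ1=90°, θ2=270°)
t=1 rotate(1, 90) ⇒ joint angles (θ0=180°, θ1=180°, θ2=270°)
t=2 rotate(1, 90) ⇒ joint angles (θ0=180°, θ1=270°, θ2=270°)
t=3 rotate(1, 90) ⇒ joint angles (θ0=180°, θ1=0°, θ2=270°)
no rival 3-sequence matches.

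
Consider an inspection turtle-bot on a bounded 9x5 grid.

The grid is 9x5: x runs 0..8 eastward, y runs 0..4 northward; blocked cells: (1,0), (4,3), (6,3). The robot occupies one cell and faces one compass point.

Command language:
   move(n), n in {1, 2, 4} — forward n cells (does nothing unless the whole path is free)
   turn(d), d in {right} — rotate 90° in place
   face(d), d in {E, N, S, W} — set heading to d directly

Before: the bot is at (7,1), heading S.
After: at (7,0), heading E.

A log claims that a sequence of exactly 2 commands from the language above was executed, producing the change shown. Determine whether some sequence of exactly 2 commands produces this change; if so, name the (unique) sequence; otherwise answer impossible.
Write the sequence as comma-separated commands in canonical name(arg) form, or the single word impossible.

key: position moved to (7,0) AND the heading swung to E — translation plus rotation needed
begin: at (7,1), heading S
1. move(1) → at (7,0), heading S
2. face(E) → at (7,0), heading E
no other 2-command option fits: unique.

move(1), face(E)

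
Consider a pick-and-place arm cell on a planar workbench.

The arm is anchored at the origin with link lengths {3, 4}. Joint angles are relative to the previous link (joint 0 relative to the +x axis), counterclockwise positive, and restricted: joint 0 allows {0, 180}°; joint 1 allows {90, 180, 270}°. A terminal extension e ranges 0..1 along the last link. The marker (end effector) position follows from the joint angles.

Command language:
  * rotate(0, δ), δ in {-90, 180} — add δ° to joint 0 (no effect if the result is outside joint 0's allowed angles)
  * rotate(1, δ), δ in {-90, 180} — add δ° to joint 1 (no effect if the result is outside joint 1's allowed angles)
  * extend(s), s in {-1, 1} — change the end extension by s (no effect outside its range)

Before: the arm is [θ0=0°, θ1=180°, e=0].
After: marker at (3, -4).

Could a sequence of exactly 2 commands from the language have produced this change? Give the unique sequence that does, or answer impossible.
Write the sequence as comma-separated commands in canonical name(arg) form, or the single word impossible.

rotate(1, -90), rotate(1, 180)

key: running rotate(1, 180) before rotate(1, -90) would end elsewhere — order is forced
begin: [θ0=0°, θ1=180°, e=0]
1. rotate(1, -90) → [θ0=0°, θ1=90°, e=0]
2. rotate(1, 180) → [θ0=0°, θ1=270°, e=0]
all 36 alternatives checked — unique.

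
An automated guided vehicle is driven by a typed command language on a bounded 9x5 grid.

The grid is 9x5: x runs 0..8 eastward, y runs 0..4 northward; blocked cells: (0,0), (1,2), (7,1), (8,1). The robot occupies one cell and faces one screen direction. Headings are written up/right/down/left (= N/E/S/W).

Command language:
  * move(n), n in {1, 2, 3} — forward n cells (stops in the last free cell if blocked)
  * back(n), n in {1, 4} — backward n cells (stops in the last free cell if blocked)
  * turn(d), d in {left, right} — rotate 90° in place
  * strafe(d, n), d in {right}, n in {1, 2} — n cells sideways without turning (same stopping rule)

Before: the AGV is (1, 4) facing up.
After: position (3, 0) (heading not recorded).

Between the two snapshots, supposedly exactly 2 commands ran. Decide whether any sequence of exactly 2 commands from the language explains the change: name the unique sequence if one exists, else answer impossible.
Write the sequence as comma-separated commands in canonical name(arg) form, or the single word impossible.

key: running back(4) before strafe(right, 2) would end elsewhere — order is forced
from: (1, 4) facing up
t=1 strafe(right, 2) ⇒ (3, 4) facing up
t=2 back(4) ⇒ (3, 0) facing up
no other 2-command option fits: unique.

strafe(right, 2), back(4)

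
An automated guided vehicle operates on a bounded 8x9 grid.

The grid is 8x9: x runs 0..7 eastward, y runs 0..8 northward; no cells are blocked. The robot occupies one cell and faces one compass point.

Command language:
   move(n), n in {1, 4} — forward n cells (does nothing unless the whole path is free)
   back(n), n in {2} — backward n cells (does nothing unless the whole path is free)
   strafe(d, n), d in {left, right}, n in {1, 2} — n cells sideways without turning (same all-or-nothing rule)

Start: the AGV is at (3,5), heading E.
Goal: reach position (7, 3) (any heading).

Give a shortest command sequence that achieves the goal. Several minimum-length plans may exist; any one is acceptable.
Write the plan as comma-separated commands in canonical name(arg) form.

initial: at (3,5), heading E
step 1 (strafe(right, 2)): at (3,3), heading E
step 2 (move(4)): at (7,3), heading E
no 1-step plan works, so 2 is optimal.

strafe(right, 2), move(4)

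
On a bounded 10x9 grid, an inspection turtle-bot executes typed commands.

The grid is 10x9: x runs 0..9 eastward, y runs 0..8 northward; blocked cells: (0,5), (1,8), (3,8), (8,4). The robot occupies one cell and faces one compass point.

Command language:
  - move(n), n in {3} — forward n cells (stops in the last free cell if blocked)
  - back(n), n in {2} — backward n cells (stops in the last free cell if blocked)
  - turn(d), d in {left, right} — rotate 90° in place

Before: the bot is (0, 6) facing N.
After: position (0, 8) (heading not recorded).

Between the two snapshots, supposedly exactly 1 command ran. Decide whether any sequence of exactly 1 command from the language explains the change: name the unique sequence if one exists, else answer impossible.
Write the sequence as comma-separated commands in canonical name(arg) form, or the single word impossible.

key: move(3) runs into the grid edge before its full distance
begin: (0, 6) facing N
t=1 move(3) ⇒ (0, 8) facing N
no rival 1-sequence matches.

move(3)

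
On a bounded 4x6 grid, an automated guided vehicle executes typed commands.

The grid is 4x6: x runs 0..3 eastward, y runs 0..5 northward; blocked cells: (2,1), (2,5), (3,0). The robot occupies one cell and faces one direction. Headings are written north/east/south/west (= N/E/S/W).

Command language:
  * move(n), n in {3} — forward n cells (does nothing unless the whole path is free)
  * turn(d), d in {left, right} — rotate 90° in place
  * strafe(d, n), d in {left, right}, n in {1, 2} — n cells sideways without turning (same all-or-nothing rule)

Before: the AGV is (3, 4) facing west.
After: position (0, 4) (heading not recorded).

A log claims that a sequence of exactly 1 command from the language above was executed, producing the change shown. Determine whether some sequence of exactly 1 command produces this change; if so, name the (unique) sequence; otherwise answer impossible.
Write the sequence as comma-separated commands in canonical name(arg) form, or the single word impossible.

move(3)

start: (3, 4) facing west
step 1 (move(3)): (0, 4) facing west
all 7 alternatives checked — unique.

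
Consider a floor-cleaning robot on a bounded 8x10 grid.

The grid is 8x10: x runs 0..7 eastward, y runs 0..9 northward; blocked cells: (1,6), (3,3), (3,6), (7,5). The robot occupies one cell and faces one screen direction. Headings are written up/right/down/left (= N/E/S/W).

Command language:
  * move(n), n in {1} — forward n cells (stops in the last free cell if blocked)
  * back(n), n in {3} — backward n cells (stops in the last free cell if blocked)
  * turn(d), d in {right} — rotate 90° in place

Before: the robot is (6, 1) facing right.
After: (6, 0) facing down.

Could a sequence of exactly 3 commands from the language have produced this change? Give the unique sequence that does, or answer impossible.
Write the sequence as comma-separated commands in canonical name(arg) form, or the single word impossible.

turn(right), move(1), move(1)

key: running move(1) before turn(right) would end elsewhere — order is forced
start: (6, 1) facing right
1. turn(right) → (6, 1) facing down
2. move(1) → (6, 0) facing down
3. move(1) → (6, 0) facing down
all 27 alternatives checked — unique.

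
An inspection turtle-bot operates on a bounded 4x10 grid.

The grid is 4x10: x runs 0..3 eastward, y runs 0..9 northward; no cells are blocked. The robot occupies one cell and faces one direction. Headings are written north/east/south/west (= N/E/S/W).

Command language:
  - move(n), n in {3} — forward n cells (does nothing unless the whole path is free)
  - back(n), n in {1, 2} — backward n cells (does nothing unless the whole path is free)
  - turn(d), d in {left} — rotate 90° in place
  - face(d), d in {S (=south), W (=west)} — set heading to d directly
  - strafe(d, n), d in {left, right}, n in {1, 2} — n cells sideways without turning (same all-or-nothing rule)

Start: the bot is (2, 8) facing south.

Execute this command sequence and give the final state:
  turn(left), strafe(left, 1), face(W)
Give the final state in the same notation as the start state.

(2, 9) facing west

from: (2, 8) facing south
t=1 turn(left) ⇒ (2, 8) facing east
t=2 strafe(left, 1) ⇒ (2, 9) facing east
t=3 face(W) ⇒ (2, 9) facing west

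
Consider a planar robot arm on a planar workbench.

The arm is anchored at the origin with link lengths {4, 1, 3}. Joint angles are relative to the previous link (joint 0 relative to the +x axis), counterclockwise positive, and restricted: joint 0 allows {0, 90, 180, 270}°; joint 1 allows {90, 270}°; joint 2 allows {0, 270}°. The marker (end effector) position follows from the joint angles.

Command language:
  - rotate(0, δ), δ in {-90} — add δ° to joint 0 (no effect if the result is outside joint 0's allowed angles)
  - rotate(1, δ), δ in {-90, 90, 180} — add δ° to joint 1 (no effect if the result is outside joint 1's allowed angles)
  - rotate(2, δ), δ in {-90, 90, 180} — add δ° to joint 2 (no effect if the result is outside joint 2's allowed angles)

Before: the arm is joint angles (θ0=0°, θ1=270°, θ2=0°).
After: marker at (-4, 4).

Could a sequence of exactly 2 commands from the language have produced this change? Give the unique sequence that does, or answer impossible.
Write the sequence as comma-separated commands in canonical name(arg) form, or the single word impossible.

begin: joint angles (θ0=0°, θ1=270°, θ2=0°)
1. rotate(0, -90) → joint angles (θ0=270°, θ1=270°, θ2=0°)
2. rotate(0, -90) → joint angles (θ0=180°, θ1=270°, θ2=0°)
all 49 alternatives checked — unique.

rotate(0, -90), rotate(0, -90)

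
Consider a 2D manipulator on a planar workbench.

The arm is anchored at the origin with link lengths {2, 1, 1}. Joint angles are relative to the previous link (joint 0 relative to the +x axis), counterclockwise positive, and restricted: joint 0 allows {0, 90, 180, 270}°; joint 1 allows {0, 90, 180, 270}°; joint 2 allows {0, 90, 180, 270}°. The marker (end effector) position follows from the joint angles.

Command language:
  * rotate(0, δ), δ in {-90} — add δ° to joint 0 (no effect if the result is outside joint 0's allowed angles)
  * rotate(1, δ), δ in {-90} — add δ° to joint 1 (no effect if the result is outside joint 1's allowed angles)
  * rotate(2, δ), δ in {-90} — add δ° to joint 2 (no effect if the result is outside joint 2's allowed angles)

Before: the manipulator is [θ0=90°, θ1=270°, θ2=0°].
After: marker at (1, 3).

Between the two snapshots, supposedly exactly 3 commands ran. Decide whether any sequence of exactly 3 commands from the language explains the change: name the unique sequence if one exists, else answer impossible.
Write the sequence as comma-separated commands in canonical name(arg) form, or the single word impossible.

start: [θ0=90°, θ1=270°, θ2=0°]
[1] after rotate(2, -90): [θ0=90°, θ1=270°, θ2=270°]
[2] after rotate(2, -90): [θ0=90°, θ1=270°, θ2=180°]
[3] after rotate(2, -90): [θ0=90°, θ1=270°, θ2=90°]
uniquely the one of 27 3-step routes that fits.

rotate(2, -90), rotate(2, -90), rotate(2, -90)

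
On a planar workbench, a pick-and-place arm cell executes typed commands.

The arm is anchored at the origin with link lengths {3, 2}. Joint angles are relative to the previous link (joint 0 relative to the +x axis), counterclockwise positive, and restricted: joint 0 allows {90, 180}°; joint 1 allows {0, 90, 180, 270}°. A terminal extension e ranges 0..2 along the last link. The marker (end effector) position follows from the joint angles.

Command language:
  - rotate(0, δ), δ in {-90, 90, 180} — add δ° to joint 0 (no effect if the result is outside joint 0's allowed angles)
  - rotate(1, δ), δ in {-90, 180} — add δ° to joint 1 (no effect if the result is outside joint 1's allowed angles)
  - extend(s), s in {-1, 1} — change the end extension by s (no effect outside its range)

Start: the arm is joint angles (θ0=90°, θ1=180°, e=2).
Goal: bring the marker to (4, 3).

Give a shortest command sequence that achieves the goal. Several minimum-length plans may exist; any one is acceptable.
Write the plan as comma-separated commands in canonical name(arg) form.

rotate(1, -90), rotate(1, 180)

t0: joint angles (θ0=90°, θ1=180°, e=2)
[1] after rotate(1, -90): joint angles (θ0=90°, θ1=90°, e=2)
[2] after rotate(1, 180): joint angles (θ0=90°, θ1=270°, e=2)
no 1-step plan works, so 2 is optimal.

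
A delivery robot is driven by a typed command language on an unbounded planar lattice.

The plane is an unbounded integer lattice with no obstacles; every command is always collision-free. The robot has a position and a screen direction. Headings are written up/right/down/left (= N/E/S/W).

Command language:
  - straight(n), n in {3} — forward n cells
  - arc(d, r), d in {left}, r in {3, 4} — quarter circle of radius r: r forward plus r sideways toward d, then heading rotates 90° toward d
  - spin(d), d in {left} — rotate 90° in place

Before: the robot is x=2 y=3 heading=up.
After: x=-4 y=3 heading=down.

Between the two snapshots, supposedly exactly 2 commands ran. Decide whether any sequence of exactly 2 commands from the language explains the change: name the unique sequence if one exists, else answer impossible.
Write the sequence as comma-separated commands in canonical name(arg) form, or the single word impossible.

key: position moved to (-4,3) AND the heading swung to S — translation plus rotation needed
from: x=2 y=3 heading=up
step 1 (arc(left, 3)): x=-1 y=6 heading=left
step 2 (arc(left, 3)): x=-4 y=3 heading=down
uniquely the one of 16 2-step routes that fits.

arc(left, 3), arc(left, 3)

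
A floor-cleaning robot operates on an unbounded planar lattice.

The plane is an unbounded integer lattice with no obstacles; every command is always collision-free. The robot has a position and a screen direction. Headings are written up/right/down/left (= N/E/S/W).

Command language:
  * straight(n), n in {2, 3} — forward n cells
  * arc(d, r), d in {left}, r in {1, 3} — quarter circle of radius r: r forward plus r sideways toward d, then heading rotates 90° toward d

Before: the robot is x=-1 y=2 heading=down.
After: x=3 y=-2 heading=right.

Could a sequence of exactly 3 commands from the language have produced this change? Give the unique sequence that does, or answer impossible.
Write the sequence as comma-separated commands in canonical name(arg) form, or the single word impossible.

key: cell and facing (now E) both changed — the 3 commands mix motion and turning
from: x=-1 y=2 heading=down
t=1 straight(3) ⇒ x=-1 y=-1 heading=down
t=2 arc(left, 1) ⇒ x=0 y=-2 heading=right
t=3 straight(3) ⇒ x=3 y=-2 heading=right
uniquely the one of 64 3-step routes that fits.

straight(3), arc(left, 1), straight(3)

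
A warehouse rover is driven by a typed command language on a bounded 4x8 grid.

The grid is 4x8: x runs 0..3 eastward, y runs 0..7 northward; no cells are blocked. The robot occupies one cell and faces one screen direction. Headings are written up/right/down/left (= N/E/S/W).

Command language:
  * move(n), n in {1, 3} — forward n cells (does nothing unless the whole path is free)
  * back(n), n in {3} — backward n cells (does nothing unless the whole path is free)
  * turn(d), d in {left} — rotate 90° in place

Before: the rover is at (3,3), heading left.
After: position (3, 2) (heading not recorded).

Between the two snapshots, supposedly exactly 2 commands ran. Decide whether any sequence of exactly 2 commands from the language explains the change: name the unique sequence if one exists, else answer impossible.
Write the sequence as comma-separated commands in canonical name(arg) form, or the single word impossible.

turn(left), move(1)

key: order matters: swapping turn(left) and move(1) lands elsewhere
from: at (3,3), heading left
t=1 turn(left) ⇒ at (3,3), heading down
t=2 move(1) ⇒ at (3,2), heading down
no other 2-command option fits: unique.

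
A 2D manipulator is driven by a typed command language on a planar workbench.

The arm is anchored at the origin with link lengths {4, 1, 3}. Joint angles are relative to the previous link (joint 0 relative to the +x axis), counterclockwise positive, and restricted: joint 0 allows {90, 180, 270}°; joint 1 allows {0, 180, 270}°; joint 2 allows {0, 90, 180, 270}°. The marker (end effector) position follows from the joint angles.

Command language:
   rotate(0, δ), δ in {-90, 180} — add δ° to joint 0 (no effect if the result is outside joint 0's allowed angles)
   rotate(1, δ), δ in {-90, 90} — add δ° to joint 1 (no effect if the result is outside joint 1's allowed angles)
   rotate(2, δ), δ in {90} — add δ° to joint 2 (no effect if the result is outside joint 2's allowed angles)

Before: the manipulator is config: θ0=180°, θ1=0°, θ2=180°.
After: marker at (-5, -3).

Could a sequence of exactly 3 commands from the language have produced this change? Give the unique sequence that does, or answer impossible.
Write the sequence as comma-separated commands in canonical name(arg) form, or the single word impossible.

initial: config: θ0=180°, θ1=0°, θ2=180°
t=1 rotate(2, 90) ⇒ config: θ0=180°, θ1=0°, θ2=270°
t=2 rotate(2, 90) ⇒ config: θ0=180°, θ1=0°, θ2=0°
t=3 rotate(2, 90) ⇒ config: θ0=180°, θ1=0°, θ2=90°
no other 3-command option fits: unique.

rotate(2, 90), rotate(2, 90), rotate(2, 90)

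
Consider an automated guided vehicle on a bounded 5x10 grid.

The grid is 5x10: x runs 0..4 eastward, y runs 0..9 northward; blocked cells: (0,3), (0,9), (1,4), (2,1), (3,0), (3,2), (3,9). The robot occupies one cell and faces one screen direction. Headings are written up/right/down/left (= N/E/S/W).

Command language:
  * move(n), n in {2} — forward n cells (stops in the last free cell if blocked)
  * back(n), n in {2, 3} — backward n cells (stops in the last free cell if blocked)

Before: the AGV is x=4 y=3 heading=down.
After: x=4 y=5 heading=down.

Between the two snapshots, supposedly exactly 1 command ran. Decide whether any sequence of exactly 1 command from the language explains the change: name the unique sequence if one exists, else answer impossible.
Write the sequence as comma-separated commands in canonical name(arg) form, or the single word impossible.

back(2)

key: heading stays S — the single command does not turn
start: x=4 y=3 heading=down
1. back(2) → x=4 y=5 heading=down
no other 1-command option fits: unique.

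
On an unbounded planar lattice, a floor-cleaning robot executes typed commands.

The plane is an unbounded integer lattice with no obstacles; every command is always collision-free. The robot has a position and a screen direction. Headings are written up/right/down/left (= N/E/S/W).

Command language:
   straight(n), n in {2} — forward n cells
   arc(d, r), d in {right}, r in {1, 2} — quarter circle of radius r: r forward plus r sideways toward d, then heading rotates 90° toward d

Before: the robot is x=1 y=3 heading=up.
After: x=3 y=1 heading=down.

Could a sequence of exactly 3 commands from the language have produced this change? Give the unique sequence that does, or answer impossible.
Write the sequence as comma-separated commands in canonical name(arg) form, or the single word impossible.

arc(right, 1), arc(right, 1), straight(2)

key: cell and facing (now S) both changed — the 3 commands mix motion and turning
begin: x=1 y=3 heading=up
t=1 arc(right, 1) ⇒ x=2 y=4 heading=right
t=2 arc(right, 1) ⇒ x=3 y=3 heading=down
t=3 straight(2) ⇒ x=3 y=1 heading=down
all 27 alternatives checked — unique.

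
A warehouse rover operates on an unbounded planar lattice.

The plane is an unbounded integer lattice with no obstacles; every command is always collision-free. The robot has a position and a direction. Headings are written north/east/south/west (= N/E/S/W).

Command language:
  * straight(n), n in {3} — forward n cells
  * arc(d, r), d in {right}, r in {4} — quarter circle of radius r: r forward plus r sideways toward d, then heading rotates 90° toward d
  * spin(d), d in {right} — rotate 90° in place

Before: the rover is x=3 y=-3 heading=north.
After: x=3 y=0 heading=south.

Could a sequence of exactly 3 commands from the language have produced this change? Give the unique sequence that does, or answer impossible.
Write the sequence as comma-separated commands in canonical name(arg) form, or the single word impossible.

straight(3), spin(right), spin(right)

key: cell and facing (now S) both changed — the 3 commands mix motion and turning
begin: x=3 y=-3 heading=north
1. straight(3) → x=3 y=0 heading=north
2. spin(right) → x=3 y=0 heading=east
3. spin(right) → x=3 y=0 heading=south
no rival 3-sequence matches.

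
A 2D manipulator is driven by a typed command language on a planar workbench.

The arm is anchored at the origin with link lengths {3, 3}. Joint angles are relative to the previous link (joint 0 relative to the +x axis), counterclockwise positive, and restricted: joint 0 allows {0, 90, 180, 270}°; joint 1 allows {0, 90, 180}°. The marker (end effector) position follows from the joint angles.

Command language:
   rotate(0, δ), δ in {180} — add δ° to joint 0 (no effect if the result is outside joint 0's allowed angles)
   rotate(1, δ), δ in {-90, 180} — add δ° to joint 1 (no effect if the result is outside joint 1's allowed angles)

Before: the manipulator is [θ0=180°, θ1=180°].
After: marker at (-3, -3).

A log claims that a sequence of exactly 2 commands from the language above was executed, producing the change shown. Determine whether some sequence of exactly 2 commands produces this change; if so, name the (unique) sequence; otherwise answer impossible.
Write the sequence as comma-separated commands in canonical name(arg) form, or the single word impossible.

rotate(1, -90), rotate(1, 180)

key: order matters: swapping rotate(1, -90) and rotate(1, 180) lands elsewhere
from: [θ0=180°, θ1=180°]
step 1 (rotate(1, -90)): [θ0=180°, θ1=90°]
step 2 (rotate(1, 180)): [θ0=180°, θ1=90°]
no other 2-command option fits: unique.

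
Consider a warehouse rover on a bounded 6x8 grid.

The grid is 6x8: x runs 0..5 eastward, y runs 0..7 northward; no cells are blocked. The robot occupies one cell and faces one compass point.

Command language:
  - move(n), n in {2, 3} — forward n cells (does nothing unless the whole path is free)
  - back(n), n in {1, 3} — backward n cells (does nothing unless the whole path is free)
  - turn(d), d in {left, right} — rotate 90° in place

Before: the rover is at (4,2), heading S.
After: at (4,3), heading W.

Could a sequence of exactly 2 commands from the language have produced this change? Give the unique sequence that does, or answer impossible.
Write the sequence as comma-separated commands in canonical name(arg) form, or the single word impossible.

back(1), turn(right)

key: running turn(right) before back(1) would end elsewhere — order is forced
from: at (4,2), heading S
step 1 (back(1)): at (4,3), heading S
step 2 (turn(right)): at (4,3), heading W
all 36 alternatives checked — unique.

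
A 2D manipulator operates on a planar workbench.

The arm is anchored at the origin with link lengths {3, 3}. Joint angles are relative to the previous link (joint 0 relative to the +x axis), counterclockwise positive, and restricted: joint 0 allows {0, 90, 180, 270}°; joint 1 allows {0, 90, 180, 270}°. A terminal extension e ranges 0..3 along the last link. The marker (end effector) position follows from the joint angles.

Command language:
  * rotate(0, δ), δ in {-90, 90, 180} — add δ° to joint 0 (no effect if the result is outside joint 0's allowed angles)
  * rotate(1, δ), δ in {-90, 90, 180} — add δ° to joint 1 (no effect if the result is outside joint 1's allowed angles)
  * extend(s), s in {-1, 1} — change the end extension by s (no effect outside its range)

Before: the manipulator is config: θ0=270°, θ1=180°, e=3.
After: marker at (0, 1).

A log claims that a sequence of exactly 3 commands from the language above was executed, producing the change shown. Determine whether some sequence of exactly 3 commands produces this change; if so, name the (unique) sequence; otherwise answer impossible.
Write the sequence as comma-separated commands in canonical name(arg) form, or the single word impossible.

key: order matters: swapping extend(1) and extend(-1) lands elsewhere
t0: config: θ0=270°, θ1=180°, e=3
step 1 (extend(1)): config: θ0=270°, θ1=180°, e=3
step 2 (extend(-1)): config: θ0=270°, θ1=180°, e=2
step 3 (extend(-1)): config: θ0=270°, θ1=180°, e=1
no rival 3-sequence matches.

extend(1), extend(-1), extend(-1)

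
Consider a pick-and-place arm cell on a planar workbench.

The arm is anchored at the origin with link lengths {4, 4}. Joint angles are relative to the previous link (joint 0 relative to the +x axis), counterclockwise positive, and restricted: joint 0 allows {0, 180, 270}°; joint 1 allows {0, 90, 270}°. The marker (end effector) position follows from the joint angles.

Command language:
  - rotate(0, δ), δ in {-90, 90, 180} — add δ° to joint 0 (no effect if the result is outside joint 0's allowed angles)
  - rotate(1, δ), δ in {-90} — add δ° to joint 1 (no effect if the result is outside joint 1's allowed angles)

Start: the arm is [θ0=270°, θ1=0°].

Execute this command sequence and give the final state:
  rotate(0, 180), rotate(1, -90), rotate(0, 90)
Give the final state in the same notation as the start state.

[θ0=0°, θ1=270°]

from: [θ0=270°, θ1=0°]
1. rotate(0, 180) → [θ0=270°, θ1=0°]
2. rotate(1, -90) → [θ0=270°, θ1=270°]
3. rotate(0, 90) → [θ0=0°, θ1=270°]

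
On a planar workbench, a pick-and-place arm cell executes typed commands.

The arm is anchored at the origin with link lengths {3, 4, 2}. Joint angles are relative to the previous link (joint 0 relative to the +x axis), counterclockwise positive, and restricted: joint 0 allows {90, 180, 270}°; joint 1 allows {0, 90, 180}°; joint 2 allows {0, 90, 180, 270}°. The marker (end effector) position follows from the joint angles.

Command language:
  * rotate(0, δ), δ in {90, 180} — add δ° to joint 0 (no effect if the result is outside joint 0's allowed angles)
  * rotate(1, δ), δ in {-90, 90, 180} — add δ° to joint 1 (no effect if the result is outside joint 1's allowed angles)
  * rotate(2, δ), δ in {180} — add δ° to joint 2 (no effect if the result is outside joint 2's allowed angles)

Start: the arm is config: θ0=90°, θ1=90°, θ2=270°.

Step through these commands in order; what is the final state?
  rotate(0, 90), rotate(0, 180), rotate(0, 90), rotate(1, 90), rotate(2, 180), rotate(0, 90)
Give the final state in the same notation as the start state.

config: θ0=270°, θ1=180°, θ2=90°

start: config: θ0=90°, θ1=90°, θ2=270°
step 1 (rotate(0, 90)): config: θ0=180°, θ1=90°, θ2=270°
step 2 (rotate(0, 180)): config: θ0=180°, θ1=90°, θ2=270°
step 3 (rotate(0, 90)): config: θ0=270°, θ1=90°, θ2=270°
step 4 (rotate(1, 90)): config: θ0=270°, θ1=180°, θ2=270°
step 5 (rotate(2, 180)): config: θ0=270°, θ1=180°, θ2=90°
step 6 (rotate(0, 90)): config: θ0=270°, θ1=180°, θ2=90°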